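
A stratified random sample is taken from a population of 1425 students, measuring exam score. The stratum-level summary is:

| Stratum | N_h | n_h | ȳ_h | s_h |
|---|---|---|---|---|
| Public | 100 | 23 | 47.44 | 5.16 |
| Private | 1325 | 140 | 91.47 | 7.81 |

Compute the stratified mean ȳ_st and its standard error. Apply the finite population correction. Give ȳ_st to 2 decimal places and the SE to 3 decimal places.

ȳ_st ≈ 88.38, SE ≈ 0.584

ȳ_st = Σ W_h ȳ_h = (100·47.44 + 1325·91.47)/1425 = 88.38018
V̂(ȳ_st) = Σ W_h² (1 − n_h/N_h) s_h²/n_h, with W_h = N_h/N and N = 1425:
  stratum Public: (100/1425)²·(1 − 23/100)·5.16²/23 = 0.00438968
  stratum Private: (1325/1425)²·(1 − 140/1325)·7.81²/140 = 0.336883
V̂(ȳ_st) = 0.341272
SE(ȳ_st) = √0.341272 = 0.584185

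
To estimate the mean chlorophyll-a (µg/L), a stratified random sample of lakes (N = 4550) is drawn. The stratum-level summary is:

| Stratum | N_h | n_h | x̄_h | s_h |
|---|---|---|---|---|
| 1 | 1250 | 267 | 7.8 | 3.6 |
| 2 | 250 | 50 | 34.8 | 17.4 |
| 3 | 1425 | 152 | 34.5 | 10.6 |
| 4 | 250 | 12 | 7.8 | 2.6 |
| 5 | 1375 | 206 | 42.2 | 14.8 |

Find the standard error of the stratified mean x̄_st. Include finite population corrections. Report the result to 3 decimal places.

V̂(x̄_st) = Σ W_h² (1 − n_h/N_h) s_h²/n_h, with W_h = N_h/N and N = 4550:
  stratum 1: (1250/4550)²·(1 − 267/1250)·3.6²/267 = 0.00288094
  stratum 2: (250/4550)²·(1 − 50/250)·17.4²/50 = 0.0146243
  stratum 3: (1425/4550)²·(1 − 152/1425)·10.6²/152 = 0.0647722
  stratum 4: (250/4550)²·(1 − 12/250)·2.6²/12 = 0.00161905
  stratum 5: (1375/4550)²·(1 − 206/1375)·14.8²/206 = 0.0825564
V̂(x̄_st) = 0.166453
SE(x̄_st) = √0.166453 = 0.407986

SE(x̄_st) ≈ 0.408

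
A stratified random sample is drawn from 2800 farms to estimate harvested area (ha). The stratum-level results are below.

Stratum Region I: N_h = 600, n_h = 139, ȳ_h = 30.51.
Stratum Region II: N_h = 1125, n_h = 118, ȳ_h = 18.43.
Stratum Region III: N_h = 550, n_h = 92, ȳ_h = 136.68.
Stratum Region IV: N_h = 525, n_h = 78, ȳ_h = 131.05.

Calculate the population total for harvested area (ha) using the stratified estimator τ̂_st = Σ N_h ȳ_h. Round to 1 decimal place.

τ̂_st = Σ N_h ȳ_h = 600·30.51 + 1125·18.43 + 550·136.68 + 525·131.05 = 183015.0

τ̂_st ≈ 183015.0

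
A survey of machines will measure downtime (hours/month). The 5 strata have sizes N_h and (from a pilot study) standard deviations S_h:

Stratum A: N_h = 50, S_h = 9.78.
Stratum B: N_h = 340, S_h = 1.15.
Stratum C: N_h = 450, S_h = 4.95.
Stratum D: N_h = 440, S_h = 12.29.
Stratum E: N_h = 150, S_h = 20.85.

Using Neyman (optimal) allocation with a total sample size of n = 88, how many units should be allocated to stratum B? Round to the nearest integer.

3

Neyman allocation: n_h = n · N_h S_h / Σ N_i S_i, with n = 88.
  stratum A: N_h·S_h = 50·9.78 = 489.00
  stratum B: N_h·S_h = 340·1.15 = 391.00
  stratum C: N_h·S_h = 450·4.95 = 2227.50
  stratum D: N_h·S_h = 440·12.29 = 5407.60
  stratum E: N_h·S_h = 150·20.85 = 3127.50
Σ N_h S_h = 11642.60
n for stratum B = 88·391.00/11642.60 = 2.955 → 3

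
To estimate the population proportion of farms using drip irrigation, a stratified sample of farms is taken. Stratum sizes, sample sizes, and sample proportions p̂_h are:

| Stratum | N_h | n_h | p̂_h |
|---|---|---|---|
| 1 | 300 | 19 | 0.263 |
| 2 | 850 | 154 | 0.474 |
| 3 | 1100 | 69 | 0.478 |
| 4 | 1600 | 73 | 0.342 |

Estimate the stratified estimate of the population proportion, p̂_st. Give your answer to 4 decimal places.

p̂_st ≈ 0.4038

N = 3850; stratum weights W_h = N_h/N.
p̂_st = Σ W_h p̂_h = (300·0.263 + 850·0.474 + 1100·0.478 + 1600·0.342)/3850 = 0.40384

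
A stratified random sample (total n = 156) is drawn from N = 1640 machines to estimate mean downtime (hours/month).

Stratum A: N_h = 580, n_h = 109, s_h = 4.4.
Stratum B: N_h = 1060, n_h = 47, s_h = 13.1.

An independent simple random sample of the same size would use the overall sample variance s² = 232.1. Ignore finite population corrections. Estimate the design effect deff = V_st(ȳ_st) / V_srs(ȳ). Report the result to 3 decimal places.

deff ≈ 1.040

V̂(ȳ_st) = Σ W_h² s_h²/n_h, with W_h = N_h/N and N = 1640:
  stratum A: (580/1640)²·4.4²/109 = 0.022215
  stratum B: (1060/1640)²·13.1²/47 = 1.52535
V_st = 1.54756
V_srs = s²/n = 232.1/156 = 1.48782
deff = V_st / V_srs = 1.54756/1.48782 = 1.0402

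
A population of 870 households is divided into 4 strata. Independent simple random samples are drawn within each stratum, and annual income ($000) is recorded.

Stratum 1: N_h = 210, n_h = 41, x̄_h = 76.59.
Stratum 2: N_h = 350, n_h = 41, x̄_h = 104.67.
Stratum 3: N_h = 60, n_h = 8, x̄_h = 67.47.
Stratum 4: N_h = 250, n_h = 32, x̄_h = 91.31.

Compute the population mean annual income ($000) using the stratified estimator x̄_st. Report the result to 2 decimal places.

N = Σ N_h = 870. Stratum weights W_h = N_h/N.
x̄_st = (210·76.59 + 350·104.67 + 60·67.47 + 250·91.31) / 870 = 91.4875

x̄_st ≈ 91.49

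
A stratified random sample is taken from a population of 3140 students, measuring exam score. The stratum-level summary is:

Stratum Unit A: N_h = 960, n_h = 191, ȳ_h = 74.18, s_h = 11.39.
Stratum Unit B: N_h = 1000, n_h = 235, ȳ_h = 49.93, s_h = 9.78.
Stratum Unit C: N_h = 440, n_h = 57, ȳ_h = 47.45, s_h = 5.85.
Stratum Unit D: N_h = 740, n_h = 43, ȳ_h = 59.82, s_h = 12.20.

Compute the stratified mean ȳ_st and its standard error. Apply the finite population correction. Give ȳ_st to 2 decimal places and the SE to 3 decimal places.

ȳ_st = Σ W_h ȳ_h = (960·74.18 + 1000·49.93 + 440·47.45 + 740·59.82)/3140 = 59.32726
V̂(ȳ_st) = Σ W_h² (1 − n_h/N_h) s_h²/n_h, with W_h = N_h/N and N = 3140:
  stratum Unit A: (960/3140)²·(1 − 191/960)·11.39²/191 = 0.0508572
  stratum Unit B: (1000/3140)²·(1 − 235/1000)·9.78²/235 = 0.03158
  stratum Unit C: (440/3140)²·(1 − 57/440)·5.85²/57 = 0.0102619
  stratum Unit D: (740/3140)²·(1 − 43/740)·12.20²/43 = 0.181074
V̂(ȳ_st) = 0.273773
SE(ȳ_st) = √0.273773 = 0.523233

ȳ_st ≈ 59.33, SE ≈ 0.523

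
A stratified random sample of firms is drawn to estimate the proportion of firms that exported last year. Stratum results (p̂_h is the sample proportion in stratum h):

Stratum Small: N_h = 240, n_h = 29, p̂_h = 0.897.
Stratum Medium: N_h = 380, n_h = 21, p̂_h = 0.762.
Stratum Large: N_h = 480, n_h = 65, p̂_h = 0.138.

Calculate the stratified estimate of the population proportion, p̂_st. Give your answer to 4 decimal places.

N = 1100; stratum weights W_h = N_h/N.
p̂_st = Σ W_h p̂_h = (240·0.897 + 380·0.762 + 480·0.138)/1100 = 0.51916

p̂_st ≈ 0.5192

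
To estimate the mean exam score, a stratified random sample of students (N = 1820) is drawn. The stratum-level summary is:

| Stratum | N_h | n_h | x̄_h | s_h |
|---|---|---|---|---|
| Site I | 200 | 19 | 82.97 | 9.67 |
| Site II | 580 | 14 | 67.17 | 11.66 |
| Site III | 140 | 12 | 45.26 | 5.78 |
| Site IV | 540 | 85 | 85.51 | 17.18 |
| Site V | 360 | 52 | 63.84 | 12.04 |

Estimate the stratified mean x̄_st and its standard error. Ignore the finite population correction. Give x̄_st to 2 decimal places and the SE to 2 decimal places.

x̄_st = Σ W_h x̄_h = (200·82.97 + 580·67.17 + 140·45.26 + 540·85.51 + 360·63.84)/1820 = 72.00374
V̂(x̄_st) = Σ W_h² s_h²/n_h, with W_h = N_h/N and N = 1820:
  stratum Site I: (200/1820)²·9.67²/19 = 0.0594315
  stratum Site II: (580/1820)²·11.66²/14 = 0.986239
  stratum Site III: (140/1820)²·5.78²/12 = 0.0164736
  stratum Site IV: (540/1820)²·17.18²/85 = 0.305684
  stratum Site V: (360/1820)²·12.04²/52 = 0.109072
V̂(x̄_st) = 1.4769
SE(x̄_st) = √1.4769 = 1.21528

x̄_st ≈ 72.00, SE ≈ 1.22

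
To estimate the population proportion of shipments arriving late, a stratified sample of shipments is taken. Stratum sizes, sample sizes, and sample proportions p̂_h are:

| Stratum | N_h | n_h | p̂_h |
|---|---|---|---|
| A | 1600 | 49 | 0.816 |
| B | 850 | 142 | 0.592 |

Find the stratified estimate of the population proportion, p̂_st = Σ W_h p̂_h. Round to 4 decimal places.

p̂_st ≈ 0.7383

N = 2450; stratum weights W_h = N_h/N.
p̂_st = Σ W_h p̂_h = (1600·0.816 + 850·0.592)/2450 = 0.73829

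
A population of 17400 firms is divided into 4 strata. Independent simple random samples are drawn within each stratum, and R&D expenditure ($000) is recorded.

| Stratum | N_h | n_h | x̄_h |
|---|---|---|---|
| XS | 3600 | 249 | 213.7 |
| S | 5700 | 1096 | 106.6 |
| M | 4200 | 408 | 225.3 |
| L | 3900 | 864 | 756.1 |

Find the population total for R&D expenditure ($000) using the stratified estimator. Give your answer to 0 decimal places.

τ̂_st ≈ 5271990

τ̂_st = Σ N_h x̄_h = 3600·213.7 + 5700·106.6 + 4200·225.3 + 3900·756.1 = 5271990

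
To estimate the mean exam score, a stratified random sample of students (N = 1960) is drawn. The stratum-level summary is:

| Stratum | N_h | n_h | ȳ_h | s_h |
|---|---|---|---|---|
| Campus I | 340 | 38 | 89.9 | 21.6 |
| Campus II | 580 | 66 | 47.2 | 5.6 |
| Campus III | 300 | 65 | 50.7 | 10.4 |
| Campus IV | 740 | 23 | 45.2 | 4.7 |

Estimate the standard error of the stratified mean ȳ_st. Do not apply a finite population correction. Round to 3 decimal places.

SE(ȳ_st) ≈ 0.766

V̂(ȳ_st) = Σ W_h² s_h²/n_h, with W_h = N_h/N and N = 1960:
  stratum Campus I: (340/1960)²·21.6²/38 = 0.369462
  stratum Campus II: (580/1960)²·5.6²/66 = 0.0416079
  stratum Campus III: (300/1960)²·10.4²/65 = 0.0389838
  stratum Campus IV: (740/1960)²·4.7²/23 = 0.136905
V̂(ȳ_st) = 0.586958
SE(ȳ_st) = √0.586958 = 0.766132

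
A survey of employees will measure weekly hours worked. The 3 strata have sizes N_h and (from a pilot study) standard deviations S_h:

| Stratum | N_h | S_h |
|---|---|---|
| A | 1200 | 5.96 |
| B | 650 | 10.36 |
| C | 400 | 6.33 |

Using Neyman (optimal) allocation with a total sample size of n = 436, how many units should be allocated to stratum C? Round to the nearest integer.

67

Neyman allocation: n_h = n · N_h S_h / Σ N_i S_i, with n = 436.
  stratum A: N_h·S_h = 1200·5.96 = 7152.00
  stratum B: N_h·S_h = 650·10.36 = 6734.00
  stratum C: N_h·S_h = 400·6.33 = 2532.00
Σ N_h S_h = 16418.00
n for stratum C = 436·2532.00/16418.00 = 67.240 → 67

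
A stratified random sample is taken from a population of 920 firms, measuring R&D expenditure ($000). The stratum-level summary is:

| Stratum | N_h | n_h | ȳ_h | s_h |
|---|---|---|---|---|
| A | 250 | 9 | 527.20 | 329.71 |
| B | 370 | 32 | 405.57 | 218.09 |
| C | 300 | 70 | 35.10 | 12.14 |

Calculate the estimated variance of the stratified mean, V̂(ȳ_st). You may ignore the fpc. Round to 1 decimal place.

V̂(ȳ_st) ≈ 1132.6

V̂(ȳ_st) = Σ W_h² s_h²/n_h, with W_h = N_h/N and N = 920:
  stratum A: (250/920)²·329.71²/9 = 891.92
  stratum B: (370/920)²·218.09²/32 = 240.408
  stratum C: (300/920)²·12.14²/70 = 0.223875
V̂(ȳ_st) = 1132.55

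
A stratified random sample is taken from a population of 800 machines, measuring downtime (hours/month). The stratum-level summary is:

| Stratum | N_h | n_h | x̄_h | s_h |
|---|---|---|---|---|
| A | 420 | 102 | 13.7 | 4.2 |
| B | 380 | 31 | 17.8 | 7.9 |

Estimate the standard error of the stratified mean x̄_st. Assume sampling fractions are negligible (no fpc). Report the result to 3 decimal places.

SE(x̄_st) ≈ 0.708

V̂(x̄_st) = Σ W_h² s_h²/n_h, with W_h = N_h/N and N = 800:
  stratum A: (420/800)²·4.2²/102 = 0.0476669
  stratum B: (380/800)²·7.9²/31 = 0.454234
V̂(x̄_st) = 0.501901
SE(x̄_st) = √0.501901 = 0.70845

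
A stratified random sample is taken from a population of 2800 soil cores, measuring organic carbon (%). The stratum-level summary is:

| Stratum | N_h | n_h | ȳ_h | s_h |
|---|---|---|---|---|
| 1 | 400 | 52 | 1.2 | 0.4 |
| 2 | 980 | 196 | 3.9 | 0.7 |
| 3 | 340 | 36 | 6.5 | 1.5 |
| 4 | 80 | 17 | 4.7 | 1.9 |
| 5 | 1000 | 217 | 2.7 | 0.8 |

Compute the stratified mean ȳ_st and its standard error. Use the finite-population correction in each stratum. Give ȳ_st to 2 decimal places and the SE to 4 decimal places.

ȳ_st = Σ W_h ȳ_h = (400·1.2 + 980·3.9 + 340·6.5 + 80·4.7 + 1000·2.7)/2800 = 3.42429
V̂(ȳ_st) = Σ W_h² (1 − n_h/N_h) s_h²/n_h, with W_h = N_h/N and N = 2800:
  stratum 1: (400/2800)²·(1 − 52/400)·0.4²/52 = 5.46311e-05
  stratum 2: (980/2800)²·(1 − 196/980)·0.7²/196 = 0.000245
  stratum 3: (340/2800)²·(1 − 36/340)·1.5²/36 = 0.00082398
  stratum 4: (80/2800)²·(1 − 17/80)·1.9²/17 = 0.000136513
  stratum 5: (1000/2800)²·(1 − 217/1000)·0.8²/217 = 0.000294555
V̂(ȳ_st) = 0.00155468
SE(ȳ_st) = √0.00155468 = 0.0394294

ȳ_st ≈ 3.42, SE ≈ 0.0394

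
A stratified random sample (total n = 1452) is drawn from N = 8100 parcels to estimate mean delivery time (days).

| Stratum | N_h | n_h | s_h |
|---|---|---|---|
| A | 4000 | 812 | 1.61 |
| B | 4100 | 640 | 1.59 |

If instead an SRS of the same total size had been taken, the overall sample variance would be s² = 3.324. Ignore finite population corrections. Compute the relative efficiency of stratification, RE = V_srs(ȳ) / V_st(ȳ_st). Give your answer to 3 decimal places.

V̂(ȳ_st) = Σ W_h² s_h²/n_h, with W_h = N_h/N and N = 8100:
  stratum A: (4000/8100)²·1.61²/812 = 0.000778477
  stratum B: (4100/8100)²·1.59²/640 = 0.00101207
V_st = 0.00179055
V_srs = s²/n = 3.324/1452 = 0.00228926
Relative efficiency = V_srs / V_st = 0.00228926/0.00179055 = 1.2785

RE ≈ 1.279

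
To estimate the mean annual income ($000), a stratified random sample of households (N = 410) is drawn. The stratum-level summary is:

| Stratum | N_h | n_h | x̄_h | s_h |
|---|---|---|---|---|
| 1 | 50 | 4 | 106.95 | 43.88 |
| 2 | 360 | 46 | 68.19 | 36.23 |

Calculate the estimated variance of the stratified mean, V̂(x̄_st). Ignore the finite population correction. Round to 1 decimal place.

V̂(x̄_st) ≈ 29.2

V̂(x̄_st) = Σ W_h² s_h²/n_h, with W_h = N_h/N and N = 410:
  stratum 1: (50/410)²·43.88²/4 = 7.15889
  stratum 2: (360/410)²·36.23²/46 = 21.9997
V̂(x̄_st) = 29.1586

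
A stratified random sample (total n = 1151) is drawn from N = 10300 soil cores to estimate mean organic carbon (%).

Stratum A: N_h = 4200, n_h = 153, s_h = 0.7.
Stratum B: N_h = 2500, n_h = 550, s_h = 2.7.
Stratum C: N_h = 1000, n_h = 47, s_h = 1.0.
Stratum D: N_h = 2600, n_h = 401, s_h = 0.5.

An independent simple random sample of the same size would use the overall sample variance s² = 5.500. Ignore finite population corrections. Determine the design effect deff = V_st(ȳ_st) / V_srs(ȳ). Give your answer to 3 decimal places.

deff ≈ 0.325

V̂(ȳ_st) = Σ W_h² s_h²/n_h, with W_h = N_h/N and N = 10300:
  stratum A: (4200/10300)²·0.7²/153 = 0.000532511
  stratum B: (2500/10300)²·2.7²/550 = 0.000780855
  stratum C: (1000/10300)²·1.0²/47 = 0.000200552
  stratum D: (2600/10300)²·0.5²/401 = 3.97254e-05
V_st = 0.00155364
V_srs = s²/n = 5.500/1151 = 0.00477845
deff = V_st / V_srs = 0.00155364/0.00477845 = 0.3251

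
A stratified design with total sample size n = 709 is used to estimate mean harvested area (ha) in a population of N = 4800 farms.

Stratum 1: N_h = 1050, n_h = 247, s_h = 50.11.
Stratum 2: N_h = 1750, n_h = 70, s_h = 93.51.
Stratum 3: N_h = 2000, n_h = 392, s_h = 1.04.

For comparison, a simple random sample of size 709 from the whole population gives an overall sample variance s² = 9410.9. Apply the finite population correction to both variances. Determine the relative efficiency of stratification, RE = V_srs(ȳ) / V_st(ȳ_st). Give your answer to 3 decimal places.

V̂(ȳ_st) = Σ W_h² (1 − n_h/N_h) s_h²/n_h, with W_h = N_h/N and N = 4800:
  stratum 1: (1050/4800)²·(1 − 247/1050)·50.11²/247 = 0.372027
  stratum 2: (1750/4800)²·(1 − 70/1750)·93.51²/70 = 15.9398
  stratum 3: (2000/4800)²·(1 − 392/2000)·1.04²/392 = 0.000385136
V_st = 16.3122
V_srs = (1 − 709/4800)·9410.9/709 = 11.3129
Relative efficiency = V_srs / V_st = 11.3129/16.3122 = 0.6935

RE ≈ 0.694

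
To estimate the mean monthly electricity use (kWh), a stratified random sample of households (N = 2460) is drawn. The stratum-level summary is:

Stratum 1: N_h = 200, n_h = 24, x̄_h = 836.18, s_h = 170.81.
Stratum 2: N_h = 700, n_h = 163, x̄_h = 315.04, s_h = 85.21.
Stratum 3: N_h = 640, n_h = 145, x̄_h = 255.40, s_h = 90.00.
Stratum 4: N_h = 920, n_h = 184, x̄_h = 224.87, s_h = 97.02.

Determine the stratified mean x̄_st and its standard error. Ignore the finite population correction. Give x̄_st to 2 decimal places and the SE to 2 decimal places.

x̄_st ≈ 308.17, SE ≈ 4.75

x̄_st = Σ W_h x̄_h = (200·836.18 + 700·315.04 + 640·255.40 + 920·224.87)/2460 = 308.17089
V̂(x̄_st) = Σ W_h² s_h²/n_h, with W_h = N_h/N and N = 2460:
  stratum 1: (200/2460)²·170.81²/24 = 8.03536
  stratum 2: (700/2460)²·85.21²/163 = 3.60678
  stratum 3: (640/2460)²·90.00²/145 = 3.781
  stratum 4: (920/2460)²·97.02²/184 = 7.15501
V̂(x̄_st) = 22.5781
SE(x̄_st) = √22.5781 = 4.75165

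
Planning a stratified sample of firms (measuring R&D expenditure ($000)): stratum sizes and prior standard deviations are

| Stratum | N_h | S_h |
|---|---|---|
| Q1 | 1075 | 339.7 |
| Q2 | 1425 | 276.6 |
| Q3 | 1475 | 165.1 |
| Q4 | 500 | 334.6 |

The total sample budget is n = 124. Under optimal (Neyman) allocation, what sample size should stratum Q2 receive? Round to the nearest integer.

42

Neyman allocation: n_h = n · N_h S_h / Σ N_i S_i, with n = 124.
  stratum Q1: N_h·S_h = 1075·339.7 = 365177.50
  stratum Q2: N_h·S_h = 1425·276.6 = 394155.00
  stratum Q3: N_h·S_h = 1475·165.1 = 243522.50
  stratum Q4: N_h·S_h = 500·334.6 = 167300.00
Σ N_h S_h = 1170155.00
n for stratum Q2 = 124·394155.00/1170155.00 = 41.768 → 42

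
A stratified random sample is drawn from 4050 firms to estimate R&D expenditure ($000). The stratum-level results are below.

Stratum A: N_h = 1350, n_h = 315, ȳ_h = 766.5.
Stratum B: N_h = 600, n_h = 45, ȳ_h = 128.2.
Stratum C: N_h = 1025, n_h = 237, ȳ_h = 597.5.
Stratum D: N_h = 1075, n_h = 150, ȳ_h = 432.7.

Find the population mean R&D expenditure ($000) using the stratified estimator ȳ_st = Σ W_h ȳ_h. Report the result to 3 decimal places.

ȳ_st ≈ 540.564

N = Σ N_h = 4050. Stratum weights W_h = N_h/N.
ȳ_st = (1350·766.5 + 600·128.2 + 1025·597.5 + 1075·432.7) / 4050 = 540.56420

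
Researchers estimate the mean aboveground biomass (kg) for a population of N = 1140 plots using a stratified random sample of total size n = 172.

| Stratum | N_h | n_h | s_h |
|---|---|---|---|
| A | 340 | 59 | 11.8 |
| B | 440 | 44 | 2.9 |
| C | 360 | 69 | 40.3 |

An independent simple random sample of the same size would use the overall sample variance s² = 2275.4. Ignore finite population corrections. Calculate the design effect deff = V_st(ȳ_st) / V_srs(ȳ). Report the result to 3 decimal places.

deff ≈ 0.195

V̂(ȳ_st) = Σ W_h² s_h²/n_h, with W_h = N_h/N and N = 1140:
  stratum A: (340/1140)²·11.8²/59 = 0.209923
  stratum B: (440/1140)²·2.9²/44 = 0.0284734
  stratum C: (360/1140)²·40.3²/69 = 2.34723
V_st = 2.58563
V_srs = s²/n = 2275.4/172 = 13.2291
deff = V_st / V_srs = 2.58563/13.2291 = 0.1955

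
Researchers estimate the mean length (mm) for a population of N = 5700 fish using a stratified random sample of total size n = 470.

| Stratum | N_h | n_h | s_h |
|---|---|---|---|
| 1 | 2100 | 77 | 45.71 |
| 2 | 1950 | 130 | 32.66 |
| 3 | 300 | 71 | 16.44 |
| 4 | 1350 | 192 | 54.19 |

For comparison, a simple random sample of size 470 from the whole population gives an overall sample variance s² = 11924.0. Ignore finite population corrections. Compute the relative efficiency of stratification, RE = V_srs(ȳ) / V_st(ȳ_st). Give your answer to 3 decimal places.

V̂(ȳ_st) = Σ W_h² s_h²/n_h, with W_h = N_h/N and N = 5700:
  stratum 1: (2100/5700)²·45.71²/77 = 3.68316
  stratum 2: (1950/5700)²·32.66²/130 = 0.960304
  stratum 3: (300/5700)²·16.44²/71 = 0.0105448
  stratum 4: (1350/5700)²·54.19²/192 = 0.857936
V_st = 5.51194
V_srs = s²/n = 11924.0/470 = 25.3702
Relative efficiency = V_srs / V_st = 25.3702/5.51194 = 4.6028

RE ≈ 4.603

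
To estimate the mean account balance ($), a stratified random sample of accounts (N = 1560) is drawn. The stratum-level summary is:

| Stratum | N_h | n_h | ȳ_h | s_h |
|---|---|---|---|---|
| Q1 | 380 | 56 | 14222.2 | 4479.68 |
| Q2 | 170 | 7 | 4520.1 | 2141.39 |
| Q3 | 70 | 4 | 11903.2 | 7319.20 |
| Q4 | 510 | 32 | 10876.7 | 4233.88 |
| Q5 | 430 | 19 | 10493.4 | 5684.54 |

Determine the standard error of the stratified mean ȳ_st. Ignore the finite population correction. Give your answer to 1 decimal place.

V̂(ȳ_st) = Σ W_h² s_h²/n_h, with W_h = N_h/N and N = 1560:
  stratum Q1: (380/1560)²·4479.68²/56 = 21263
  stratum Q2: (170/1560)²·2141.39²/7 = 7779.33
  stratum Q3: (70/1560)²·7319.20²/4 = 26965.9
  stratum Q4: (510/1560)²·4233.88²/32 = 59871.2
  stratum Q5: (430/1560)²·5684.54²/19 = 129219
V̂(ȳ_st) = 245098
SE(ȳ_st) = √245098 = 495.074

SE(ȳ_st) ≈ 495.1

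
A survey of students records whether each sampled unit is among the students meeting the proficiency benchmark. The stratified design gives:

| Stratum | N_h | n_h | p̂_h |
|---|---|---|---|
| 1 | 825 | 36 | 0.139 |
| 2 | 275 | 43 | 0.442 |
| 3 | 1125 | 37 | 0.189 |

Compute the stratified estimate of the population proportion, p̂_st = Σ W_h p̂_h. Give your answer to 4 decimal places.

p̂_st ≈ 0.2017

N = 2225; stratum weights W_h = N_h/N.
p̂_st = Σ W_h p̂_h = (825·0.139 + 275·0.442 + 1125·0.189)/2225 = 0.20173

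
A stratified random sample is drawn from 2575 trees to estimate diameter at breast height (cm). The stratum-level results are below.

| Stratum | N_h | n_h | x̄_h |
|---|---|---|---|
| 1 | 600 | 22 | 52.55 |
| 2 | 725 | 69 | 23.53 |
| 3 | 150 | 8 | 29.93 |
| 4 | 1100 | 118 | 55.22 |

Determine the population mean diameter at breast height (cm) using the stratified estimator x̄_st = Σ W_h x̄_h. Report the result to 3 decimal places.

x̄_st ≈ 44.202

N = Σ N_h = 2575. Stratum weights W_h = N_h/N.
x̄_st = (600·52.55 + 725·23.53 + 150·29.93 + 1100·55.22) / 2575 = 44.20223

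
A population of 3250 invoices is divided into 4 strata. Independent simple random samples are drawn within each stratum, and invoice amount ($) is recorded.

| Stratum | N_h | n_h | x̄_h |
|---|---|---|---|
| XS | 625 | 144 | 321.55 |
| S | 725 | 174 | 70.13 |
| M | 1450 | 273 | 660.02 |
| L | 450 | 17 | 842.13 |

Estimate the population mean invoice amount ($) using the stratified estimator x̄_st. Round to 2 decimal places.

N = Σ N_h = 3250. Stratum weights W_h = N_h/N.
x̄_st = (625·321.55 + 725·70.13 + 1450·660.02 + 450·842.13) / 3250 = 488.5540

x̄_st ≈ 488.55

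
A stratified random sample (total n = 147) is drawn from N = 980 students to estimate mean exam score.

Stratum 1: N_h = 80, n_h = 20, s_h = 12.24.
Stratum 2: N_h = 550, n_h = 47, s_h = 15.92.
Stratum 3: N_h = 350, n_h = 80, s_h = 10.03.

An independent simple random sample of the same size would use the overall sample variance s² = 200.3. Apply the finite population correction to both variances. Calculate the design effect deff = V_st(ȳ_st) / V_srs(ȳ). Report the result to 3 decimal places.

deff ≈ 1.480

V̂(ȳ_st) = Σ W_h² (1 − n_h/N_h) s_h²/n_h, with W_h = N_h/N and N = 980:
  stratum 1: (80/980)²·(1 − 20/80)·12.24²/20 = 0.0374388
  stratum 2: (550/980)²·(1 − 47/550)·15.92²/47 = 1.55334
  stratum 3: (350/980)²·(1 − 80/350)·10.03²/80 = 0.123735
V_st = 1.71451
V_srs = (1 − 147/980)·200.3/147 = 1.1582
deff = V_st / V_srs = 1.71451/1.1582 = 1.4803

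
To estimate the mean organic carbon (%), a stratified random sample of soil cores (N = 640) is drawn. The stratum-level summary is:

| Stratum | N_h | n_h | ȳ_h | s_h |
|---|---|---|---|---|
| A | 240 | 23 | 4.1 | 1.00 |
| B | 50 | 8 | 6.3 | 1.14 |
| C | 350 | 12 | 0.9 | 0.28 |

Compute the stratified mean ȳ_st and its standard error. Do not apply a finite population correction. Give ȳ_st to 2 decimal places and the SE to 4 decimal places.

ȳ_st ≈ 2.52, SE ≈ 0.0952

ȳ_st = Σ W_h ȳ_h = (240·4.1 + 50·6.3 + 350·0.9)/640 = 2.52188
V̂(ȳ_st) = Σ W_h² s_h²/n_h, with W_h = N_h/N and N = 640:
  stratum A: (240/640)²·1.00²/23 = 0.00611413
  stratum B: (50/640)²·1.14²/8 = 0.000991516
  stratum C: (350/640)²·0.28²/12 = 0.00195394
V̂(ȳ_st) = 0.00905959
SE(ȳ_st) = √0.00905959 = 0.0951819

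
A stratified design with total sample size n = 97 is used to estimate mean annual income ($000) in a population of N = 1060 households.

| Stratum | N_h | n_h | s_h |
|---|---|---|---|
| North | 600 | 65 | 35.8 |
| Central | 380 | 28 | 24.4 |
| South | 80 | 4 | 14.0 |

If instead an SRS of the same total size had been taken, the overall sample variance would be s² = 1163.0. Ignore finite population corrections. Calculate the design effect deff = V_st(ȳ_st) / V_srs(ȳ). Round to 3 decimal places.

V̂(ȳ_st) = Σ W_h² s_h²/n_h, with W_h = N_h/N and N = 1060:
  stratum North: (600/1060)²·35.8²/65 = 6.31747
  stratum Central: (380/1060)²·24.4²/28 = 2.73261
  stratum South: (80/1060)²·14.0²/4 = 0.279103
V_st = 9.32918
V_srs = s²/n = 1163.0/97 = 11.9897
deff = V_st / V_srs = 9.32918/11.9897 = 0.7781

deff ≈ 0.778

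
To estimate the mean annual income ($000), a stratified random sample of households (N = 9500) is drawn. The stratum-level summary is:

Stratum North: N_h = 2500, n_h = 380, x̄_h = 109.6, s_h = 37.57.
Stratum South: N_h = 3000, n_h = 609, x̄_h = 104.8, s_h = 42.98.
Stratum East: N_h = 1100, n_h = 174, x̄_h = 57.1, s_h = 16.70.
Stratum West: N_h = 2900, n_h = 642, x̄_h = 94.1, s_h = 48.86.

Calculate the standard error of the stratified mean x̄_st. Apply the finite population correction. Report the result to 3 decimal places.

SE(x̄_st) ≈ 0.864

V̂(x̄_st) = Σ W_h² (1 − n_h/N_h) s_h²/n_h, with W_h = N_h/N and N = 9500:
  stratum North: (2500/9500)²·(1 − 380/2500)·37.57²/380 = 0.218136
  stratum South: (3000/9500)²·(1 − 609/3000)·42.98²/609 = 0.241084
  stratum East: (1100/9500)²·(1 − 174/1100)·16.70²/174 = 0.0180901
  stratum West: (2900/9500)²·(1 − 642/2900)·48.86²/642 = 0.269803
V̂(x̄_st) = 0.747113
SE(x̄_st) = √0.747113 = 0.864357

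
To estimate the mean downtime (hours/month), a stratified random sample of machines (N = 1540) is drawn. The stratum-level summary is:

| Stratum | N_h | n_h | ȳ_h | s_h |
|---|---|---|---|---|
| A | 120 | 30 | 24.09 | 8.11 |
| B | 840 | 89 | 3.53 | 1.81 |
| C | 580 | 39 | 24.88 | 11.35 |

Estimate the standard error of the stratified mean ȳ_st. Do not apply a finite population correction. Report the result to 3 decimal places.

SE(ȳ_st) ≈ 0.702

V̂(ȳ_st) = Σ W_h² s_h²/n_h, with W_h = N_h/N and N = 1540:
  stratum A: (120/1540)²·8.11²/30 = 0.0133119
  stratum B: (840/1540)²·1.81²/89 = 0.0109518
  stratum C: (580/1540)²·11.35²/39 = 0.468535
V̂(ȳ_st) = 0.492798
SE(ȳ_st) = √0.492798 = 0.701996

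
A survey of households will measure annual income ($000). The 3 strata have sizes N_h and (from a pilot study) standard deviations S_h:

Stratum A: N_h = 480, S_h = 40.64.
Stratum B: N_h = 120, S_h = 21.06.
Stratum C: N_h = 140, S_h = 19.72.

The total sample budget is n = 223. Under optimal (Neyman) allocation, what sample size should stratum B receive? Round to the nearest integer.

23

Neyman allocation: n_h = n · N_h S_h / Σ N_i S_i, with n = 223.
  stratum A: N_h·S_h = 480·40.64 = 19507.20
  stratum B: N_h·S_h = 120·21.06 = 2527.20
  stratum C: N_h·S_h = 140·19.72 = 2760.80
Σ N_h S_h = 24795.20
n for stratum B = 223·2527.20/24795.20 = 22.729 → 23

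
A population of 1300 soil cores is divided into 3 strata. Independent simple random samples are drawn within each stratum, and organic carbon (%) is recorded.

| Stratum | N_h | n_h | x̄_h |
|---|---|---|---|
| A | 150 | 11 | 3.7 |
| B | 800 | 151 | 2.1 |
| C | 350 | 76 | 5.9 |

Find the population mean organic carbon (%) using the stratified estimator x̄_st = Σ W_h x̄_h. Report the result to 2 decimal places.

N = Σ N_h = 1300. Stratum weights W_h = N_h/N.
x̄_st = (150·3.7 + 800·2.1 + 350·5.9) / 1300 = 3.3077

x̄_st ≈ 3.31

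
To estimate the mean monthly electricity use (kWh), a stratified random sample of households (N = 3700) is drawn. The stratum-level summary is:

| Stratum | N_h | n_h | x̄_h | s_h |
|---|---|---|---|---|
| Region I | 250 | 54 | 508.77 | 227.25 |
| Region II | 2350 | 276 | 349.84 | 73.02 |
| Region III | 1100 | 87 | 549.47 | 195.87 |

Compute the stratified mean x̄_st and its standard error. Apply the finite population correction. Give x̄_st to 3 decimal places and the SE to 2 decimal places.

x̄_st = Σ W_h x̄_h = (250·508.77 + 2350·349.84 + 1100·549.47)/3700 = 419.92797
V̂(x̄_st) = Σ W_h² (1 − n_h/N_h) s_h²/n_h, with W_h = N_h/N and N = 3700:
  stratum Region I: (250/3700)²·(1 − 54/250)·227.25²/54 = 3.423
  stratum Region II: (2350/3700)²·(1 − 276/2350)·73.02²/276 = 6.87777
  stratum Region III: (1100/3700)²·(1 − 87/1100)·195.87²/87 = 35.8935
V̂(x̄_st) = 46.1942
SE(x̄_st) = √46.1942 = 6.79663

x̄_st ≈ 419.928, SE ≈ 6.80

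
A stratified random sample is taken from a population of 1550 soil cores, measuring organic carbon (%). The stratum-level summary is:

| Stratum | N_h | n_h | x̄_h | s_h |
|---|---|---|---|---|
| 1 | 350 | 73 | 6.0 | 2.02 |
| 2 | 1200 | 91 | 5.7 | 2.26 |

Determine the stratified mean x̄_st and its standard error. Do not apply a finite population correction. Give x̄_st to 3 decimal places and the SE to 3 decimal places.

x̄_st = Σ W_h x̄_h = (350·6.0 + 1200·5.7)/1550 = 5.76774
V̂(x̄_st) = Σ W_h² s_h²/n_h, with W_h = N_h/N and N = 1550:
  stratum 1: (350/1550)²·2.02²/73 = 0.00285005
  stratum 2: (1200/1550)²·2.26²/91 = 0.0336414
V̂(x̄_st) = 0.0364915
SE(x̄_st) = √0.0364915 = 0.191027

x̄_st ≈ 5.768, SE ≈ 0.191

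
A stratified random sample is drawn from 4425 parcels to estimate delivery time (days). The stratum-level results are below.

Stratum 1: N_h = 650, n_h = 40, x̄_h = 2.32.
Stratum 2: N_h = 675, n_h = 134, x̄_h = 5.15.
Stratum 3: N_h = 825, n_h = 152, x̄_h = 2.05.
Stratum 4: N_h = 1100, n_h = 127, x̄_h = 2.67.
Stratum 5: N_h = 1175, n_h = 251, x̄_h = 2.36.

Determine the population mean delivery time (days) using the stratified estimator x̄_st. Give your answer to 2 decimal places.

N = Σ N_h = 4425. Stratum weights W_h = N_h/N.
x̄_st = (650·2.32 + 675·5.15 + 825·2.05 + 1100·2.67 + 1175·2.36) / 4425 = 2.7990

x̄_st ≈ 2.80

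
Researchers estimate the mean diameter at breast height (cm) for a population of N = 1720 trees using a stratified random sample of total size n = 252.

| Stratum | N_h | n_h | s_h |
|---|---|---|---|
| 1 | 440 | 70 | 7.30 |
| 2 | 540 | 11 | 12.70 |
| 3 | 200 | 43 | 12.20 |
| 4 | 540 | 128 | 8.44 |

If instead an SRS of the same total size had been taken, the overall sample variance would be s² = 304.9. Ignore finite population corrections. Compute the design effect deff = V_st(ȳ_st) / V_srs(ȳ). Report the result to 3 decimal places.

V̂(ȳ_st) = Σ W_h² s_h²/n_h, with W_h = N_h/N and N = 1720:
  stratum 1: (440/1720)²·7.30²/70 = 0.0498191
  stratum 2: (540/1720)²·12.70²/11 = 1.44526
  stratum 3: (200/1720)²·12.20²/43 = 0.0468009
  stratum 4: (540/1720)²·8.44²/128 = 0.0548537
V_st = 1.59673
V_srs = s²/n = 304.9/252 = 1.20992
deff = V_st / V_srs = 1.59673/1.20992 = 1.3197

deff ≈ 1.320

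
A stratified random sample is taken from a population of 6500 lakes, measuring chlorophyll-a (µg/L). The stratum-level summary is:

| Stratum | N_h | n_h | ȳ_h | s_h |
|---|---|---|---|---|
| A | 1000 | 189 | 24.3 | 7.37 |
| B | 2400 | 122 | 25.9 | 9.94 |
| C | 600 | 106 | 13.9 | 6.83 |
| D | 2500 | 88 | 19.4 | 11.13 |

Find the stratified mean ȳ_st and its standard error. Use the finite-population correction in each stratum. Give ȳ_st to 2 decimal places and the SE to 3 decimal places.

ȳ_st = Σ W_h ȳ_h = (1000·24.3 + 2400·25.9 + 600·13.9 + 2500·19.4)/6500 = 22.04615
V̂(ȳ_st) = Σ W_h² (1 − n_h/N_h) s_h²/n_h, with W_h = N_h/N and N = 6500:
  stratum A: (1000/6500)²·(1 − 189/1000)·7.37²/189 = 0.00551655
  stratum B: (2400/6500)²·(1 − 122/2400)·9.94²/122 = 0.104798
  stratum C: (600/6500)²·(1 − 106/600)·6.83²/106 = 0.00308736
  stratum D: (2500/6500)²·(1 − 88/2500)·11.13²/88 = 0.200908
V̂(ȳ_st) = 0.31431
SE(ȳ_st) = √0.31431 = 0.560634

ȳ_st ≈ 22.05, SE ≈ 0.561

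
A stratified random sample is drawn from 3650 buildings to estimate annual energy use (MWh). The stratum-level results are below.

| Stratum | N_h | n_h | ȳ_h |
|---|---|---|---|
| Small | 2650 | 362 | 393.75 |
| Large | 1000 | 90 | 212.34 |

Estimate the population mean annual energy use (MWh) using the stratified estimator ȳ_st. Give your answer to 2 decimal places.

ȳ_st ≈ 344.05

N = Σ N_h = 3650. Stratum weights W_h = N_h/N.
ȳ_st = (2650·393.75 + 1000·212.34) / 3650 = 344.0486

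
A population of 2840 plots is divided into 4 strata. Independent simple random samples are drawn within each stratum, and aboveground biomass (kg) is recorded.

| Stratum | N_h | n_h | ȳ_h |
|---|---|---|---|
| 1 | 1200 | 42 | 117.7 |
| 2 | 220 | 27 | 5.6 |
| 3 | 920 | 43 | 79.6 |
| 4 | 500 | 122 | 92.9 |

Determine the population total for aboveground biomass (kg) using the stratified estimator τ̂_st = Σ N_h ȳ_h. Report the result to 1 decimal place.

τ̂_st ≈ 262154.0

τ̂_st = Σ N_h ȳ_h = 1200·117.7 + 220·5.6 + 920·79.6 + 500·92.9 = 262154.0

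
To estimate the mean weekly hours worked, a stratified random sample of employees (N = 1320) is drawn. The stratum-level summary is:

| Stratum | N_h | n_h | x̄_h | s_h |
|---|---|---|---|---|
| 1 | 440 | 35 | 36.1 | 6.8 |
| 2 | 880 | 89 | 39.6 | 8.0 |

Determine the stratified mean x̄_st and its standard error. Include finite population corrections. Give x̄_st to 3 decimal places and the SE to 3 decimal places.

x̄_st = Σ W_h x̄_h = (440·36.1 + 880·39.6)/1320 = 38.43333
V̂(x̄_st) = Σ W_h² (1 − n_h/N_h) s_h²/n_h, with W_h = N_h/N and N = 1320:
  stratum 1: (440/1320)²·(1 − 35/440)·6.8²/35 = 0.135117
  stratum 2: (880/1320)²·(1 − 89/880)·8.0²/89 = 0.287277
V̂(x̄_st) = 0.422394
SE(x̄_st) = √0.422394 = 0.649919

x̄_st ≈ 38.433, SE ≈ 0.650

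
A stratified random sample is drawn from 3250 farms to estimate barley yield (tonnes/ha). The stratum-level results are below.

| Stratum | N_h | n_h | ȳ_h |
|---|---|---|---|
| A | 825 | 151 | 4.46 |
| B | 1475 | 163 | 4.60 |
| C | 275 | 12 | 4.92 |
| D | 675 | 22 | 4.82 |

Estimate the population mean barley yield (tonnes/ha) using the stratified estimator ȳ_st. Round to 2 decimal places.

N = Σ N_h = 3250. Stratum weights W_h = N_h/N.
ȳ_st = (825·4.46 + 1475·4.60 + 275·4.92 + 675·4.82) / 3250 = 4.6372

ȳ_st ≈ 4.64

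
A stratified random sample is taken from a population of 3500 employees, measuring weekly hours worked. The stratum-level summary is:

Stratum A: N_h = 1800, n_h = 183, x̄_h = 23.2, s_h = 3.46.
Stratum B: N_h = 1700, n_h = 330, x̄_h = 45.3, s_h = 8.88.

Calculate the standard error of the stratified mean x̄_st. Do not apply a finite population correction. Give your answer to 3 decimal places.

SE(x̄_st) ≈ 0.271

V̂(x̄_st) = Σ W_h² s_h²/n_h, with W_h = N_h/N and N = 3500:
  stratum A: (1800/3500)²·3.46²/183 = 0.0173025
  stratum B: (1700/3500)²·8.88²/330 = 0.0563733
V̂(x̄_st) = 0.0736759
SE(x̄_st) = √0.0736759 = 0.271433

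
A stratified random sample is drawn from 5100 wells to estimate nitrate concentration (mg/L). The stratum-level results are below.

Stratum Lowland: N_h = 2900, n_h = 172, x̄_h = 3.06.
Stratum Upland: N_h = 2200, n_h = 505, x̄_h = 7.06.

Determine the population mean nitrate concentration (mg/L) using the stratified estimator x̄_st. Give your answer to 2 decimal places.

N = Σ N_h = 5100. Stratum weights W_h = N_h/N.
x̄_st = (2900·3.06 + 2200·7.06) / 5100 = 4.7855

x̄_st ≈ 4.79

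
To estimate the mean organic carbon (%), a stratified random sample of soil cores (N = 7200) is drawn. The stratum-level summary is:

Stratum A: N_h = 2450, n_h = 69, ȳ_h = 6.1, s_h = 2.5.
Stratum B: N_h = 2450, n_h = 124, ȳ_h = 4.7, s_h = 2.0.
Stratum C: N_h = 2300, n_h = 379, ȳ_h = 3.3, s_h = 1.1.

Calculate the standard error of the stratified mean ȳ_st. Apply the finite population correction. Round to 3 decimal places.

SE(ȳ_st) ≈ 0.118

V̂(ȳ_st) = Σ W_h² (1 − n_h/N_h) s_h²/n_h, with W_h = N_h/N and N = 7200:
  stratum A: (2450/7200)²·(1 − 69/2450)·2.5²/69 = 0.0101928
  stratum B: (2450/7200)²·(1 − 124/2450)·2.0²/124 = 0.00354608
  stratum C: (2300/7200)²·(1 − 379/2300)·1.1²/379 = 0.000272105
V̂(ȳ_st) = 0.0140109
SE(ȳ_st) = √0.0140109 = 0.118368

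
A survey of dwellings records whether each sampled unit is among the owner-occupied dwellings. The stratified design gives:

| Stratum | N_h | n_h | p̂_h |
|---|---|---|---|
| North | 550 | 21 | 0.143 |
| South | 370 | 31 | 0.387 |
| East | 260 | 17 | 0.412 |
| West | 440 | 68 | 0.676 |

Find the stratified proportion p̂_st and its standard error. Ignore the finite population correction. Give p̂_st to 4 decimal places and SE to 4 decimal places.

N = 1620; stratum weights W_h = N_h/N.
p̂_st = Σ W_h p̂_h = (550·0.143 + 370·0.387 + 260·0.412 + 440·0.676)/1620 = 0.38667
V̂(p̂_st) = Σ W_h² p̂_h(1−p̂_h)/(n_h−1):
  stratum North: (550/1620)²·0.143·0.857/20 = 0.000706289
  stratum South: (370/1620)²·0.387·0.613/30 = 0.0004125
  stratum East: (260/1620)²·0.412·0.588/16 = 0.000390006
  stratum West: (440/1620)²·0.676·0.324/67 = 0.000241153
V̂(p̂_st) = 0.00174995; SE = √V̂ = 0.0418324

p̂_st ≈ 0.3867, SE ≈ 0.0418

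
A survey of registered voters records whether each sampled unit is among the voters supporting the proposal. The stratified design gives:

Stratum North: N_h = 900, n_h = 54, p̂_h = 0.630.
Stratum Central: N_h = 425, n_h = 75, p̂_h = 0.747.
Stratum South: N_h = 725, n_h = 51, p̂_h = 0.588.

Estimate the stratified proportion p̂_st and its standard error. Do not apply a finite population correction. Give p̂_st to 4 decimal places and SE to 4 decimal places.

p̂_st ≈ 0.6394, SE ≈ 0.0395

N = 2050; stratum weights W_h = N_h/N.
p̂_st = Σ W_h p̂_h = (900·0.630 + 425·0.747 + 725·0.588)/2050 = 0.63940
V̂(p̂_st) = Σ W_h² p̂_h(1−p̂_h)/(n_h−1):
  stratum North: (900/2050)²·0.630·0.370/53 = 0.000847703
  stratum Central: (425/2050)²·0.747·0.253/74 = 0.000109769
  stratum South: (725/2050)²·0.588·0.412/50 = 0.000606
V̂(p̂_st) = 0.00156347; SE = √V̂ = 0.0395408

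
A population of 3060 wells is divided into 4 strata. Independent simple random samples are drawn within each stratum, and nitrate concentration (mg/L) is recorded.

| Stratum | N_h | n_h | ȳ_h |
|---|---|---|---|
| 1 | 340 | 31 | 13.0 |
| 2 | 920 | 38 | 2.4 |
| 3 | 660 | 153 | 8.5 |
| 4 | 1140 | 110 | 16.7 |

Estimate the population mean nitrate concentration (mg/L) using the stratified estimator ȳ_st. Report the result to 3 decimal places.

ȳ_st ≈ 10.221

N = Σ N_h = 3060. Stratum weights W_h = N_h/N.
ȳ_st = (340·13.0 + 920·2.4 + 660·8.5 + 1140·16.7) / 3060 = 10.22092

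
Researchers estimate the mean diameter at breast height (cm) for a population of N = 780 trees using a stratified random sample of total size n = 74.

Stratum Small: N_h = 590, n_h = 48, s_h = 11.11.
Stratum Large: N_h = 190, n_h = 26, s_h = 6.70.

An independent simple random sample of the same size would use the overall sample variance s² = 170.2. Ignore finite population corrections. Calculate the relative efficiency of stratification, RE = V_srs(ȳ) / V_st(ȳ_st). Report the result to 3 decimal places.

RE ≈ 1.461

V̂(ȳ_st) = Σ W_h² s_h²/n_h, with W_h = N_h/N and N = 780:
  stratum Small: (590/780)²·11.11²/48 = 1.4713
  stratum Large: (190/780)²·6.70²/26 = 0.102446
V_st = 1.57375
V_srs = s²/n = 170.2/74 = 2.3
Relative efficiency = V_srs / V_st = 2.3/1.57375 = 1.4615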